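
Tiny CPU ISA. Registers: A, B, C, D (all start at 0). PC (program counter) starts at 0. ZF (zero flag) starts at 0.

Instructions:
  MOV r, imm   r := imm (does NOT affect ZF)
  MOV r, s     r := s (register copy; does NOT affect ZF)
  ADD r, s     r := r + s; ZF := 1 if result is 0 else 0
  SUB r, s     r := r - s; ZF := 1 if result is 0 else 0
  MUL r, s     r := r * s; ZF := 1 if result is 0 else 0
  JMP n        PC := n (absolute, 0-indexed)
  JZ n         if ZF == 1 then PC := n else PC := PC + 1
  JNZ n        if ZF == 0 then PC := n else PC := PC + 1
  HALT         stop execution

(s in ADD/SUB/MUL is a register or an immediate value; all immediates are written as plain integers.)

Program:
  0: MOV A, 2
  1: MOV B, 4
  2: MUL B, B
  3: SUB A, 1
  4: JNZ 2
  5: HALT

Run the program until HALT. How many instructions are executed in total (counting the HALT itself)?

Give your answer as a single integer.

Answer: 9

Derivation:
Step 1: PC=0 exec 'MOV A, 2'. After: A=2 B=0 C=0 D=0 ZF=0 PC=1
Step 2: PC=1 exec 'MOV B, 4'. After: A=2 B=4 C=0 D=0 ZF=0 PC=2
Step 3: PC=2 exec 'MUL B, B'. After: A=2 B=16 C=0 D=0 ZF=0 PC=3
Step 4: PC=3 exec 'SUB A, 1'. After: A=1 B=16 C=0 D=0 ZF=0 PC=4
Step 5: PC=4 exec 'JNZ 2'. After: A=1 B=16 C=0 D=0 ZF=0 PC=2
Step 6: PC=2 exec 'MUL B, B'. After: A=1 B=256 C=0 D=0 ZF=0 PC=3
Step 7: PC=3 exec 'SUB A, 1'. After: A=0 B=256 C=0 D=0 ZF=1 PC=4
Step 8: PC=4 exec 'JNZ 2'. After: A=0 B=256 C=0 D=0 ZF=1 PC=5
Step 9: PC=5 exec 'HALT'. After: A=0 B=256 C=0 D=0 ZF=1 PC=5 HALTED
Total instructions executed: 9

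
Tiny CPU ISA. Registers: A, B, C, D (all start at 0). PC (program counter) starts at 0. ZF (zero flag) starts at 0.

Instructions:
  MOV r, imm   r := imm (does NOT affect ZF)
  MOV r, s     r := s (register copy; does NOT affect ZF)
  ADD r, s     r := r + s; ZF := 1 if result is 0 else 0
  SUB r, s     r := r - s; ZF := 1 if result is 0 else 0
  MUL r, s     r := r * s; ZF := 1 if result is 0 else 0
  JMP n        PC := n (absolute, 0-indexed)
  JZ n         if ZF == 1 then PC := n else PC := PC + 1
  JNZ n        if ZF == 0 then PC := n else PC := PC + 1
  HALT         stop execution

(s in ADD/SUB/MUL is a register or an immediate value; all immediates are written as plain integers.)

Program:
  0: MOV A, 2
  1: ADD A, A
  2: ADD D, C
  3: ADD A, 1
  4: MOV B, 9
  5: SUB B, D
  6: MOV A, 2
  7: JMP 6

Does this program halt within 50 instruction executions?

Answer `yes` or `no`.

Answer: no

Derivation:
Step 1: PC=0 exec 'MOV A, 2'. After: A=2 B=0 C=0 D=0 ZF=0 PC=1
Step 2: PC=1 exec 'ADD A, A'. After: A=4 B=0 C=0 D=0 ZF=0 PC=2
Step 3: PC=2 exec 'ADD D, C'. After: A=4 B=0 C=0 D=0 ZF=1 PC=3
Step 4: PC=3 exec 'ADD A, 1'. After: A=5 B=0 C=0 D=0 ZF=0 PC=4
Step 5: PC=4 exec 'MOV B, 9'. After: A=5 B=9 C=0 D=0 ZF=0 PC=5
Step 6: PC=5 exec 'SUB B, D'. After: A=5 B=9 C=0 D=0 ZF=0 PC=6
Step 7: PC=6 exec 'MOV A, 2'. After: A=2 B=9 C=0 D=0 ZF=0 PC=7
Step 8: PC=7 exec 'JMP 6'. After: A=2 B=9 C=0 D=0 ZF=0 PC=6
Step 9: PC=6 exec 'MOV A, 2'. After: A=2 B=9 C=0 D=0 ZF=0 PC=7
State after step 9 equals state after step 7: the program is in a cycle of length 2 and will never halt.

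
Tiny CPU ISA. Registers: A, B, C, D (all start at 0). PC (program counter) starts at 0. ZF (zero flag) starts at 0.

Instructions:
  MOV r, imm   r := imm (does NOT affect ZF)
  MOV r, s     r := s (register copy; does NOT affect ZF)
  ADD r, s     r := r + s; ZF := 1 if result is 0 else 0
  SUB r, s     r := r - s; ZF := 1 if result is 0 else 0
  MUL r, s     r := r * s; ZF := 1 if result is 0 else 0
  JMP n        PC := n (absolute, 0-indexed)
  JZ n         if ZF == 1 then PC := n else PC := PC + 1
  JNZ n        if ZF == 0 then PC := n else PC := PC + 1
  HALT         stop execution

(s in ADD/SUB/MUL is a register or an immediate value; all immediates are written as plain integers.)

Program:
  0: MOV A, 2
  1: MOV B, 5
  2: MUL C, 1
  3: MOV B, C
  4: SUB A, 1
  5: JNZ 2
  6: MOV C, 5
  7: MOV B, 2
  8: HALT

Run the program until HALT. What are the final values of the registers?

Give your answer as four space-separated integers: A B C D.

Answer: 0 2 5 0

Derivation:
Step 1: PC=0 exec 'MOV A, 2'. After: A=2 B=0 C=0 D=0 ZF=0 PC=1
Step 2: PC=1 exec 'MOV B, 5'. After: A=2 B=5 C=0 D=0 ZF=0 PC=2
Step 3: PC=2 exec 'MUL C, 1'. After: A=2 B=5 C=0 D=0 ZF=1 PC=3
Step 4: PC=3 exec 'MOV B, C'. After: A=2 B=0 C=0 D=0 ZF=1 PC=4
Step 5: PC=4 exec 'SUB A, 1'. After: A=1 B=0 C=0 D=0 ZF=0 PC=5
Step 6: PC=5 exec 'JNZ 2'. After: A=1 B=0 C=0 D=0 ZF=0 PC=2
Step 7: PC=2 exec 'MUL C, 1'. After: A=1 B=0 C=0 D=0 ZF=1 PC=3
Step 8: PC=3 exec 'MOV B, C'. After: A=1 B=0 C=0 D=0 ZF=1 PC=4
Step 9: PC=4 exec 'SUB A, 1'. After: A=0 B=0 C=0 D=0 ZF=1 PC=5
Step 10: PC=5 exec 'JNZ 2'. After: A=0 B=0 C=0 D=0 ZF=1 PC=6
Step 11: PC=6 exec 'MOV C, 5'. After: A=0 B=0 C=5 D=0 ZF=1 PC=7
Step 12: PC=7 exec 'MOV B, 2'. After: A=0 B=2 C=5 D=0 ZF=1 PC=8
Step 13: PC=8 exec 'HALT'. After: A=0 B=2 C=5 D=0 ZF=1 PC=8 HALTED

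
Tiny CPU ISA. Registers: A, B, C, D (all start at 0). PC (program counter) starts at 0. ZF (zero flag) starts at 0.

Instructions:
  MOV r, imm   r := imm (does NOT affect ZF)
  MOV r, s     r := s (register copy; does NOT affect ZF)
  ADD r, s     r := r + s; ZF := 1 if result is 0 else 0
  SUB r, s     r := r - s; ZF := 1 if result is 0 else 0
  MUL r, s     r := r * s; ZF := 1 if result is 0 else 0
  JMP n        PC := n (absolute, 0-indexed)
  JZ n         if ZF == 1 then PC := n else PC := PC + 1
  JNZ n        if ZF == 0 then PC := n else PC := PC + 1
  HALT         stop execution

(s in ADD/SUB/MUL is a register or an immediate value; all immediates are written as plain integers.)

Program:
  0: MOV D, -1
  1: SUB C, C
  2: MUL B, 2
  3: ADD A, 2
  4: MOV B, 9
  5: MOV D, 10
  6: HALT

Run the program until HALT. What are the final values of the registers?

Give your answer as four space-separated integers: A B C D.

Answer: 2 9 0 10

Derivation:
Step 1: PC=0 exec 'MOV D, -1'. After: A=0 B=0 C=0 D=-1 ZF=0 PC=1
Step 2: PC=1 exec 'SUB C, C'. After: A=0 B=0 C=0 D=-1 ZF=1 PC=2
Step 3: PC=2 exec 'MUL B, 2'. After: A=0 B=0 C=0 D=-1 ZF=1 PC=3
Step 4: PC=3 exec 'ADD A, 2'. After: A=2 B=0 C=0 D=-1 ZF=0 PC=4
Step 5: PC=4 exec 'MOV B, 9'. After: A=2 B=9 C=0 D=-1 ZF=0 PC=5
Step 6: PC=5 exec 'MOV D, 10'. After: A=2 B=9 C=0 D=10 ZF=0 PC=6
Step 7: PC=6 exec 'HALT'. After: A=2 B=9 C=0 D=10 ZF=0 PC=6 HALTED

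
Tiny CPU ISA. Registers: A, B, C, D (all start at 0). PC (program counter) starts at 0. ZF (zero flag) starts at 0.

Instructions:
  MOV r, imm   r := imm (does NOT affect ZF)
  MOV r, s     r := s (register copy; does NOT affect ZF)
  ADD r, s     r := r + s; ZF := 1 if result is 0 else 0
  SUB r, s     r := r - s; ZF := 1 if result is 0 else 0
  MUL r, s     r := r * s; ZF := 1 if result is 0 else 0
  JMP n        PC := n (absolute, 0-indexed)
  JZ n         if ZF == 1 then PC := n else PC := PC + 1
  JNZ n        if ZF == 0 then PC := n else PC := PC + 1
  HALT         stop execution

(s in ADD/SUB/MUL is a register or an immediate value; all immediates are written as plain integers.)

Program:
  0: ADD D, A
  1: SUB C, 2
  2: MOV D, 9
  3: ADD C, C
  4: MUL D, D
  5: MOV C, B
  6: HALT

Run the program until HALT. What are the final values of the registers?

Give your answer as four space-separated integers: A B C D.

Answer: 0 0 0 81

Derivation:
Step 1: PC=0 exec 'ADD D, A'. After: A=0 B=0 C=0 D=0 ZF=1 PC=1
Step 2: PC=1 exec 'SUB C, 2'. After: A=0 B=0 C=-2 D=0 ZF=0 PC=2
Step 3: PC=2 exec 'MOV D, 9'. After: A=0 B=0 C=-2 D=9 ZF=0 PC=3
Step 4: PC=3 exec 'ADD C, C'. After: A=0 B=0 C=-4 D=9 ZF=0 PC=4
Step 5: PC=4 exec 'MUL D, D'. After: A=0 B=0 C=-4 D=81 ZF=0 PC=5
Step 6: PC=5 exec 'MOV C, B'. After: A=0 B=0 C=0 D=81 ZF=0 PC=6
Step 7: PC=6 exec 'HALT'. After: A=0 B=0 C=0 D=81 ZF=0 PC=6 HALTED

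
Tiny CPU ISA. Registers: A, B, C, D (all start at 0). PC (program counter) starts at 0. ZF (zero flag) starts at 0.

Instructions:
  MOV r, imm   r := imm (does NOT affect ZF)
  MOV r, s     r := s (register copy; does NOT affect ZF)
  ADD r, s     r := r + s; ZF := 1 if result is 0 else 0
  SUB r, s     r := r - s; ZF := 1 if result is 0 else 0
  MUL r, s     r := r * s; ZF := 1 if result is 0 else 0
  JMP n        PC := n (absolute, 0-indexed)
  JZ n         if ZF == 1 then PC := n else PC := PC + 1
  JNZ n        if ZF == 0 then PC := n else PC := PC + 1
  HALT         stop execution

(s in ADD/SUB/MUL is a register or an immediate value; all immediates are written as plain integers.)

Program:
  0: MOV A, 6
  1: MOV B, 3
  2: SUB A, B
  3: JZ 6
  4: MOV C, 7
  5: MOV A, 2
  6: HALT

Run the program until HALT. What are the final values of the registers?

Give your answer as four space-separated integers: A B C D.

Step 1: PC=0 exec 'MOV A, 6'. After: A=6 B=0 C=0 D=0 ZF=0 PC=1
Step 2: PC=1 exec 'MOV B, 3'. After: A=6 B=3 C=0 D=0 ZF=0 PC=2
Step 3: PC=2 exec 'SUB A, B'. After: A=3 B=3 C=0 D=0 ZF=0 PC=3
Step 4: PC=3 exec 'JZ 6'. After: A=3 B=3 C=0 D=0 ZF=0 PC=4
Step 5: PC=4 exec 'MOV C, 7'. After: A=3 B=3 C=7 D=0 ZF=0 PC=5
Step 6: PC=5 exec 'MOV A, 2'. After: A=2 B=3 C=7 D=0 ZF=0 PC=6
Step 7: PC=6 exec 'HALT'. After: A=2 B=3 C=7 D=0 ZF=0 PC=6 HALTED

Answer: 2 3 7 0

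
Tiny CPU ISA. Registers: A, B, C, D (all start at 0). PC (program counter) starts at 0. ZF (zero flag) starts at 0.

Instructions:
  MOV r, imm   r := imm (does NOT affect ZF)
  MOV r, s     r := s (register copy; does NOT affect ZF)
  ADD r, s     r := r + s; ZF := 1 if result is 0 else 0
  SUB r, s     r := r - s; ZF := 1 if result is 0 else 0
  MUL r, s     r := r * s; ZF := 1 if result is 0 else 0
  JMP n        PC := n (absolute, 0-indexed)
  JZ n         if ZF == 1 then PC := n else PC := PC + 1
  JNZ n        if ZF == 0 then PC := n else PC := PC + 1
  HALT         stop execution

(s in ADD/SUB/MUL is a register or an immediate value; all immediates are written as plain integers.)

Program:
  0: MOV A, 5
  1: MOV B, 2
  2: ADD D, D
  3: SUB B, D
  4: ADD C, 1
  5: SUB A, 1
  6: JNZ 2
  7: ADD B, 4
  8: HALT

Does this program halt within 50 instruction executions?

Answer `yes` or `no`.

Step 1: PC=0 exec 'MOV A, 5'. After: A=5 B=0 C=0 D=0 ZF=0 PC=1
Step 2: PC=1 exec 'MOV B, 2'. After: A=5 B=2 C=0 D=0 ZF=0 PC=2
Step 3: PC=2 exec 'ADD D, D'. After: A=5 B=2 C=0 D=0 ZF=1 PC=3
Step 4: PC=3 exec 'SUB B, D'. After: A=5 B=2 C=0 D=0 ZF=0 PC=4
Step 5: PC=4 exec 'ADD C, 1'. After: A=5 B=2 C=1 D=0 ZF=0 PC=5
Step 6: PC=5 exec 'SUB A, 1'. After: A=4 B=2 C=1 D=0 ZF=0 PC=6
Step 7: PC=6 exec 'JNZ 2'. After: A=4 B=2 C=1 D=0 ZF=0 PC=2
Step 8: PC=2 exec 'ADD D, D'. After: A=4 B=2 C=1 D=0 ZF=1 PC=3
Step 9: PC=3 exec 'SUB B, D'. After: A=4 B=2 C=1 D=0 ZF=0 PC=4
Step 10: PC=4 exec 'ADD C, 1'. After: A=4 B=2 C=2 D=0 ZF=0 PC=5
Step 11: PC=5 exec 'SUB A, 1'. After: A=3 B=2 C=2 D=0 ZF=0 PC=6
Step 12: PC=6 exec 'JNZ 2'. After: A=3 B=2 C=2 D=0 ZF=0 PC=2
Step 13: PC=2 exec 'ADD D, D'. After: A=3 B=2 C=2 D=0 ZF=1 PC=3
Step 14: PC=3 exec 'SUB B, D'. After: A=3 B=2 C=2 D=0 ZF=0 PC=4
Step 15: PC=4 exec 'ADD C, 1'. After: A=3 B=2 C=3 D=0 ZF=0 PC=5
Step 16: PC=5 exec 'SUB A, 1'. After: A=2 B=2 C=3 D=0 ZF=0 PC=6
Step 17: PC=6 exec 'JNZ 2'. After: A=2 B=2 C=3 D=0 ZF=0 PC=2
Step 18: PC=2 exec 'ADD D, D'. After: A=2 B=2 C=3 D=0 ZF=1 PC=3
Step 19: PC=3 exec 'SUB B, D'. After: A=2 B=2 C=3 D=0 ZF=0 PC=4
Step 20: PC=4 exec 'ADD C, 1'. After: A=2 B=2 C=4 D=0 ZF=0 PC=5
Step 21: PC=5 exec 'SUB A, 1'. After: A=1 B=2 C=4 D=0 ZF=0 PC=6
Step 22: PC=6 exec 'JNZ 2'. After: A=1 B=2 C=4 D=0 ZF=0 PC=2
Step 23: PC=2 exec 'ADD D, D'. After: A=1 B=2 C=4 D=0 ZF=1 PC=3
Step 24: PC=3 exec 'SUB B, D'. After: A=1 B=2 C=4 D=0 ZF=0 PC=4
Step 25: PC=4 exec 'ADD C, 1'. After: A=1 B=2 C=5 D=0 ZF=0 PC=5
Step 26: PC=5 exec 'SUB A, 1'. After: A=0 B=2 C=5 D=0 ZF=1 PC=6
Step 27: PC=6 exec 'JNZ 2'. After: A=0 B=2 C=5 D=0 ZF=1 PC=7
Step 28: PC=7 exec 'ADD B, 4'. After: A=0 B=6 C=5 D=0 ZF=0 PC=8
Step 29: PC=8 exec 'HALT'. After: A=0 B=6 C=5 D=0 ZF=0 PC=8 HALTED

Answer: yes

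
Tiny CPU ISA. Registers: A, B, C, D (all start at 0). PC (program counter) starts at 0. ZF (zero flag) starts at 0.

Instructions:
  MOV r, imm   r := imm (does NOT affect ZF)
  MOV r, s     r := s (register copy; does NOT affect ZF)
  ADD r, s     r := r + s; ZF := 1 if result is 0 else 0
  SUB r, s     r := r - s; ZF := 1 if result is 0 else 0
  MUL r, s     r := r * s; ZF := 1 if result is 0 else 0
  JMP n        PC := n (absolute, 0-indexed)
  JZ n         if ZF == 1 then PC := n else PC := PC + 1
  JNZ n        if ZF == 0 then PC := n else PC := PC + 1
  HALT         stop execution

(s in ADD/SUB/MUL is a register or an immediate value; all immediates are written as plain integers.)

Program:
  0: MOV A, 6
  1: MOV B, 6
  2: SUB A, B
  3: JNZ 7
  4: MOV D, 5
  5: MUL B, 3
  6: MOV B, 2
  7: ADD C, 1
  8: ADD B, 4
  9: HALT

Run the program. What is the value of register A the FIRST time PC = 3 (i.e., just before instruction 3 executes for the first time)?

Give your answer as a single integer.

Step 1: PC=0 exec 'MOV A, 6'. After: A=6 B=0 C=0 D=0 ZF=0 PC=1
Step 2: PC=1 exec 'MOV B, 6'. After: A=6 B=6 C=0 D=0 ZF=0 PC=2
Step 3: PC=2 exec 'SUB A, B'. After: A=0 B=6 C=0 D=0 ZF=1 PC=3
First time PC=3: A=0

0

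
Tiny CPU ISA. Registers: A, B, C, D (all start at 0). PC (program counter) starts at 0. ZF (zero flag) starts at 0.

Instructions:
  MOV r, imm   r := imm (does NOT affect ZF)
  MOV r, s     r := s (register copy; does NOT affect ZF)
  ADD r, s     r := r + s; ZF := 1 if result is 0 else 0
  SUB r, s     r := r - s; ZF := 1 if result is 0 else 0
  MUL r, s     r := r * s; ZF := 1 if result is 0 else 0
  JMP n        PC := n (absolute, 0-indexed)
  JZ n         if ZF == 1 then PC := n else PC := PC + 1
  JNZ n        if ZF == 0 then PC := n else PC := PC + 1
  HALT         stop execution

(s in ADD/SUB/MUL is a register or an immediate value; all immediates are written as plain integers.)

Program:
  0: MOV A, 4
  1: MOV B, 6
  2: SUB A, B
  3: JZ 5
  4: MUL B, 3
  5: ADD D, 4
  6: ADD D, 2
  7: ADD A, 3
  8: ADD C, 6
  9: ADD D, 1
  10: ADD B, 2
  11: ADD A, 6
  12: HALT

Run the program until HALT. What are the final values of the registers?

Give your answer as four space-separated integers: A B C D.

Step 1: PC=0 exec 'MOV A, 4'. After: A=4 B=0 C=0 D=0 ZF=0 PC=1
Step 2: PC=1 exec 'MOV B, 6'. After: A=4 B=6 C=0 D=0 ZF=0 PC=2
Step 3: PC=2 exec 'SUB A, B'. After: A=-2 B=6 C=0 D=0 ZF=0 PC=3
Step 4: PC=3 exec 'JZ 5'. After: A=-2 B=6 C=0 D=0 ZF=0 PC=4
Step 5: PC=4 exec 'MUL B, 3'. After: A=-2 B=18 C=0 D=0 ZF=0 PC=5
Step 6: PC=5 exec 'ADD D, 4'. After: A=-2 B=18 C=0 D=4 ZF=0 PC=6
Step 7: PC=6 exec 'ADD D, 2'. After: A=-2 B=18 C=0 D=6 ZF=0 PC=7
Step 8: PC=7 exec 'ADD A, 3'. After: A=1 B=18 C=0 D=6 ZF=0 PC=8
Step 9: PC=8 exec 'ADD C, 6'. After: A=1 B=18 C=6 D=6 ZF=0 PC=9
Step 10: PC=9 exec 'ADD D, 1'. After: A=1 B=18 C=6 D=7 ZF=0 PC=10
Step 11: PC=10 exec 'ADD B, 2'. After: A=1 B=20 C=6 D=7 ZF=0 PC=11
Step 12: PC=11 exec 'ADD A, 6'. After: A=7 B=20 C=6 D=7 ZF=0 PC=12
Step 13: PC=12 exec 'HALT'. After: A=7 B=20 C=6 D=7 ZF=0 PC=12 HALTED

Answer: 7 20 6 7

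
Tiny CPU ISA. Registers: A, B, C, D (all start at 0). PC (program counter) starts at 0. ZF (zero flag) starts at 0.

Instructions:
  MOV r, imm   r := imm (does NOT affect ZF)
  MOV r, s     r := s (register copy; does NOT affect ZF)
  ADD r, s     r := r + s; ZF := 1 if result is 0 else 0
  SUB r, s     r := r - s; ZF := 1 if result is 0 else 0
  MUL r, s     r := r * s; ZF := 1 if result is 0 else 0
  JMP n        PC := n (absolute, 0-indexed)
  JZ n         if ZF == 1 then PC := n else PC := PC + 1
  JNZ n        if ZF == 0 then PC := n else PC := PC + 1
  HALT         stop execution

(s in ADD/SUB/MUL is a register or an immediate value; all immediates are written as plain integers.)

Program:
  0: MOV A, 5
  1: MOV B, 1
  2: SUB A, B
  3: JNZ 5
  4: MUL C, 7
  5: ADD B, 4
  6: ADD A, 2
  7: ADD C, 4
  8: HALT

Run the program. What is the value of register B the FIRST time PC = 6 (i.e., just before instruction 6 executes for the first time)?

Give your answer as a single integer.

Step 1: PC=0 exec 'MOV A, 5'. After: A=5 B=0 C=0 D=0 ZF=0 PC=1
Step 2: PC=1 exec 'MOV B, 1'. After: A=5 B=1 C=0 D=0 ZF=0 PC=2
Step 3: PC=2 exec 'SUB A, B'. After: A=4 B=1 C=0 D=0 ZF=0 PC=3
Step 4: PC=3 exec 'JNZ 5'. After: A=4 B=1 C=0 D=0 ZF=0 PC=5
Step 5: PC=5 exec 'ADD B, 4'. After: A=4 B=5 C=0 D=0 ZF=0 PC=6
First time PC=6: B=5

5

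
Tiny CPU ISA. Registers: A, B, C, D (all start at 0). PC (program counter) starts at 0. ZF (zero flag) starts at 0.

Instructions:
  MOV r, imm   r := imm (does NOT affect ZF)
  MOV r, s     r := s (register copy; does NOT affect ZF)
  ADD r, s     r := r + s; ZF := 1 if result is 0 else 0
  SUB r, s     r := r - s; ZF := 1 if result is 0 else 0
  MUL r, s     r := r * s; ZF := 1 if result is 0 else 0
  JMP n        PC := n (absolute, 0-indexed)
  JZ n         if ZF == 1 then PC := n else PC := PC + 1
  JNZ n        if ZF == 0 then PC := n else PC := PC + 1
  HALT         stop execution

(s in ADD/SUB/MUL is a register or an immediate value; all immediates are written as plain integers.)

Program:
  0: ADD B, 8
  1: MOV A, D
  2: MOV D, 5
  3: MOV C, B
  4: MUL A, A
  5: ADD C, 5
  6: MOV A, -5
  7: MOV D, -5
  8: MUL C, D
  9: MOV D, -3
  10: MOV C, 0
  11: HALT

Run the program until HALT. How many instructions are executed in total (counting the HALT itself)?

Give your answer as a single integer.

Step 1: PC=0 exec 'ADD B, 8'. After: A=0 B=8 C=0 D=0 ZF=0 PC=1
Step 2: PC=1 exec 'MOV A, D'. After: A=0 B=8 C=0 D=0 ZF=0 PC=2
Step 3: PC=2 exec 'MOV D, 5'. After: A=0 B=8 C=0 D=5 ZF=0 PC=3
Step 4: PC=3 exec 'MOV C, B'. After: A=0 B=8 C=8 D=5 ZF=0 PC=4
Step 5: PC=4 exec 'MUL A, A'. After: A=0 B=8 C=8 D=5 ZF=1 PC=5
Step 6: PC=5 exec 'ADD C, 5'. After: A=0 B=8 C=13 D=5 ZF=0 PC=6
Step 7: PC=6 exec 'MOV A, -5'. After: A=-5 B=8 C=13 D=5 ZF=0 PC=7
Step 8: PC=7 exec 'MOV D, -5'. After: A=-5 B=8 C=13 D=-5 ZF=0 PC=8
Step 9: PC=8 exec 'MUL C, D'. After: A=-5 B=8 C=-65 D=-5 ZF=0 PC=9
Step 10: PC=9 exec 'MOV D, -3'. After: A=-5 B=8 C=-65 D=-3 ZF=0 PC=10
Step 11: PC=10 exec 'MOV C, 0'. After: A=-5 B=8 C=0 D=-3 ZF=0 PC=11
Step 12: PC=11 exec 'HALT'. After: A=-5 B=8 C=0 D=-3 ZF=0 PC=11 HALTED
Total instructions executed: 12

Answer: 12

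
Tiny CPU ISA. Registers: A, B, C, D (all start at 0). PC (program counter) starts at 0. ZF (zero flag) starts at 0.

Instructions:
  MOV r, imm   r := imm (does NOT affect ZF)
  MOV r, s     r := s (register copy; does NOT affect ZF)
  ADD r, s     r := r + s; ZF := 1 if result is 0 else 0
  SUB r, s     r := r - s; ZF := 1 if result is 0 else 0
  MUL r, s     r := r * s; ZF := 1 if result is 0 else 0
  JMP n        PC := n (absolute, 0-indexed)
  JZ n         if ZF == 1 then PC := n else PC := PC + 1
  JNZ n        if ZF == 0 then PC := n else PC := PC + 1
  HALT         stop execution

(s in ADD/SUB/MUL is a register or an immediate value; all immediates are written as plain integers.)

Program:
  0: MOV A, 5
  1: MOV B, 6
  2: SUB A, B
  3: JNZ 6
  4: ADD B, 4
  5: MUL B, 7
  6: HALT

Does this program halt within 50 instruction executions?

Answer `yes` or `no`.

Answer: yes

Derivation:
Step 1: PC=0 exec 'MOV A, 5'. After: A=5 B=0 C=0 D=0 ZF=0 PC=1
Step 2: PC=1 exec 'MOV B, 6'. After: A=5 B=6 C=0 D=0 ZF=0 PC=2
Step 3: PC=2 exec 'SUB A, B'. After: A=-1 B=6 C=0 D=0 ZF=0 PC=3
Step 4: PC=3 exec 'JNZ 6'. After: A=-1 B=6 C=0 D=0 ZF=0 PC=6
Step 5: PC=6 exec 'HALT'. After: A=-1 B=6 C=0 D=0 ZF=0 PC=6 HALTED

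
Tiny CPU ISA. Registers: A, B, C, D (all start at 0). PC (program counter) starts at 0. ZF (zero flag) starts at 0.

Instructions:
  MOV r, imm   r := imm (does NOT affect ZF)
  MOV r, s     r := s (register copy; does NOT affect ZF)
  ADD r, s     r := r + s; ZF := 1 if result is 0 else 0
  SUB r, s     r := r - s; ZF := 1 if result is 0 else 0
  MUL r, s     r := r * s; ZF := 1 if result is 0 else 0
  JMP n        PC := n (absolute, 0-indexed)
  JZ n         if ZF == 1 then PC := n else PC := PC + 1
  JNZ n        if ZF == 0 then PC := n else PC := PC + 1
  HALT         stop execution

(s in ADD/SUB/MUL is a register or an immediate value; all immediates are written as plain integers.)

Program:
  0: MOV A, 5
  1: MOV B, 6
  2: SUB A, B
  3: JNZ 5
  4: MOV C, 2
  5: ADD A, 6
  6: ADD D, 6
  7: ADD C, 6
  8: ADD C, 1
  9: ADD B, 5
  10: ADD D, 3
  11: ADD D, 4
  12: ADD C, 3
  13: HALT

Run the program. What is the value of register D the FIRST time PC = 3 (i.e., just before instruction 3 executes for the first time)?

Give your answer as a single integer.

Step 1: PC=0 exec 'MOV A, 5'. After: A=5 B=0 C=0 D=0 ZF=0 PC=1
Step 2: PC=1 exec 'MOV B, 6'. After: A=5 B=6 C=0 D=0 ZF=0 PC=2
Step 3: PC=2 exec 'SUB A, B'. After: A=-1 B=6 C=0 D=0 ZF=0 PC=3
First time PC=3: D=0

0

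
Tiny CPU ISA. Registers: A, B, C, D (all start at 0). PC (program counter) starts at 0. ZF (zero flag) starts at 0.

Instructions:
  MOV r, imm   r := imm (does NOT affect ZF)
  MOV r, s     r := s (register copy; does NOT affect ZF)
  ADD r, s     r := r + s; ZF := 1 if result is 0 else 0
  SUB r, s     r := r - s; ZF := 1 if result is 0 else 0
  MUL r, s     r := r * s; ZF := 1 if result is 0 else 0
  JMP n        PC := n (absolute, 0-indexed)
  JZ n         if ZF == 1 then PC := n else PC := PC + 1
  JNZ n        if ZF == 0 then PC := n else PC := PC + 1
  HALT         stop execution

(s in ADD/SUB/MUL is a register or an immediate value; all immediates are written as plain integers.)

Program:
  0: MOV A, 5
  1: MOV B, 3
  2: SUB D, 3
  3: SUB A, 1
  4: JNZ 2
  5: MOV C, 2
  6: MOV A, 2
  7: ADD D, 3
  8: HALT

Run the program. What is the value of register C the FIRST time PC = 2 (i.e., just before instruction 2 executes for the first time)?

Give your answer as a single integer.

Step 1: PC=0 exec 'MOV A, 5'. After: A=5 B=0 C=0 D=0 ZF=0 PC=1
Step 2: PC=1 exec 'MOV B, 3'. After: A=5 B=3 C=0 D=0 ZF=0 PC=2
First time PC=2: C=0

0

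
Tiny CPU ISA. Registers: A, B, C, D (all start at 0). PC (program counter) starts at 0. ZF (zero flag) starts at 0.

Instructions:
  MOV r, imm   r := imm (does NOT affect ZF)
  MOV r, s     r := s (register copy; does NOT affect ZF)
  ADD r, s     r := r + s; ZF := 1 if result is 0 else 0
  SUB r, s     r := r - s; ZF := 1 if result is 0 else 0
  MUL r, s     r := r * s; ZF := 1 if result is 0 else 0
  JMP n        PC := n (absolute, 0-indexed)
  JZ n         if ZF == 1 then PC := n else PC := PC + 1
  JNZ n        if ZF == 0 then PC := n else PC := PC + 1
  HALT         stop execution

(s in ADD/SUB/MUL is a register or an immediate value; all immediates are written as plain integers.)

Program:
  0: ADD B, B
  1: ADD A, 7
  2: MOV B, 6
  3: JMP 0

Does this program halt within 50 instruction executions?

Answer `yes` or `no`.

Answer: no

Derivation:
Step 1: PC=0 exec 'ADD B, B'. After: A=0 B=0 C=0 D=0 ZF=1 PC=1
Step 2: PC=1 exec 'ADD A, 7'. After: A=7 B=0 C=0 D=0 ZF=0 PC=2
Step 3: PC=2 exec 'MOV B, 6'. After: A=7 B=6 C=0 D=0 ZF=0 PC=3
Step 4: PC=3 exec 'JMP 0'. After: A=7 B=6 C=0 D=0 ZF=0 PC=0
Step 5: PC=0 exec 'ADD B, B'. After: A=7 B=12 C=0 D=0 ZF=0 PC=1
Step 6: PC=1 exec 'ADD A, 7'. After: A=14 B=12 C=0 D=0 ZF=0 PC=2
Step 7: PC=2 exec 'MOV B, 6'. After: A=14 B=6 C=0 D=0 ZF=0 PC=3
Step 8: PC=3 exec 'JMP 0'. After: A=14 B=6 C=0 D=0 ZF=0 PC=0
Step 9: PC=0 exec 'ADD B, B'. After: A=14 B=12 C=0 D=0 ZF=0 PC=1
Step 10: PC=1 exec 'ADD A, 7'. After: A=21 B=12 C=0 D=0 ZF=0 PC=2
Step 11: PC=2 exec 'MOV B, 6'. After: A=21 B=6 C=0 D=0 ZF=0 PC=3
Step 12: PC=3 exec 'JMP 0'. After: A=21 B=6 C=0 D=0 ZF=0 PC=0
Step 13: PC=0 exec 'ADD B, B'. After: A=21 B=12 C=0 D=0 ZF=0 PC=1
Step 14: PC=1 exec 'ADD A, 7'. After: A=28 B=12 C=0 D=0 ZF=0 PC=2
Step 15: PC=2 exec 'MOV B, 6'. After: A=28 B=6 C=0 D=0 ZF=0 PC=3
After 50 steps: not halted. PC revisits the same instructions with no path to HALT; will never halt.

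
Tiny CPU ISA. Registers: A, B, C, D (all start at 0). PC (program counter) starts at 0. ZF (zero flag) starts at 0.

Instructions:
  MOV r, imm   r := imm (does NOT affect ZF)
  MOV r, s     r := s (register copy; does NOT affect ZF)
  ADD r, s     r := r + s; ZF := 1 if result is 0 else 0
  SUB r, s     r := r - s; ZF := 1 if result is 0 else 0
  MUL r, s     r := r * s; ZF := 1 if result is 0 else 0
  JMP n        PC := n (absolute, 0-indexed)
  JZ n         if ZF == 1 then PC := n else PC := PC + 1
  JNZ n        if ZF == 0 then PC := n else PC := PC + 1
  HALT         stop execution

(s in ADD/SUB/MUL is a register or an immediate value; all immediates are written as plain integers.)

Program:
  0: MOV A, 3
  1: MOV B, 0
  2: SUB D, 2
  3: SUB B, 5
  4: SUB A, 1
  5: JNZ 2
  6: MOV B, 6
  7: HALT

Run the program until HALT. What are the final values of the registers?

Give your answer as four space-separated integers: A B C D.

Answer: 0 6 0 -6

Derivation:
Step 1: PC=0 exec 'MOV A, 3'. After: A=3 B=0 C=0 D=0 ZF=0 PC=1
Step 2: PC=1 exec 'MOV B, 0'. After: A=3 B=0 C=0 D=0 ZF=0 PC=2
Step 3: PC=2 exec 'SUB D, 2'. After: A=3 B=0 C=0 D=-2 ZF=0 PC=3
Step 4: PC=3 exec 'SUB B, 5'. After: A=3 B=-5 C=0 D=-2 ZF=0 PC=4
Step 5: PC=4 exec 'SUB A, 1'. After: A=2 B=-5 C=0 D=-2 ZF=0 PC=5
Step 6: PC=5 exec 'JNZ 2'. After: A=2 B=-5 C=0 D=-2 ZF=0 PC=2
Step 7: PC=2 exec 'SUB D, 2'. After: A=2 B=-5 C=0 D=-4 ZF=0 PC=3
Step 8: PC=3 exec 'SUB B, 5'. After: A=2 B=-10 C=0 D=-4 ZF=0 PC=4
Step 9: PC=4 exec 'SUB A, 1'. After: A=1 B=-10 C=0 D=-4 ZF=0 PC=5
Step 10: PC=5 exec 'JNZ 2'. After: A=1 B=-10 C=0 D=-4 ZF=0 PC=2
Step 11: PC=2 exec 'SUB D, 2'. After: A=1 B=-10 C=0 D=-6 ZF=0 PC=3
Step 12: PC=3 exec 'SUB B, 5'. After: A=1 B=-15 C=0 D=-6 ZF=0 PC=4
Step 13: PC=4 exec 'SUB A, 1'. After: A=0 B=-15 C=0 D=-6 ZF=1 PC=5
Step 14: PC=5 exec 'JNZ 2'. After: A=0 B=-15 C=0 D=-6 ZF=1 PC=6
Step 15: PC=6 exec 'MOV B, 6'. After: A=0 B=6 C=0 D=-6 ZF=1 PC=7
Step 16: PC=7 exec 'HALT'. After: A=0 B=6 C=0 D=-6 ZF=1 PC=7 HALTED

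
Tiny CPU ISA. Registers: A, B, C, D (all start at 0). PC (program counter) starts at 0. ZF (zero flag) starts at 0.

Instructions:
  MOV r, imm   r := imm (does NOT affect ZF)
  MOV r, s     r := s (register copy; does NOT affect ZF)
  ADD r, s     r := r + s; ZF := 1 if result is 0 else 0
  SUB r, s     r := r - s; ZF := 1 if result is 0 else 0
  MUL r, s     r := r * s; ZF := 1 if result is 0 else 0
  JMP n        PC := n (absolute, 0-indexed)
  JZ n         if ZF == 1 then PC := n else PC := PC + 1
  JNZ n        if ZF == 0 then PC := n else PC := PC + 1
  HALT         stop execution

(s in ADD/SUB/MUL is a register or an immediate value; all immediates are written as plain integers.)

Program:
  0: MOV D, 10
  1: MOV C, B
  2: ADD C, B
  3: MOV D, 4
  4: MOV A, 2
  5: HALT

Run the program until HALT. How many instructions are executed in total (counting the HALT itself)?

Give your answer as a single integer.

Step 1: PC=0 exec 'MOV D, 10'. After: A=0 B=0 C=0 D=10 ZF=0 PC=1
Step 2: PC=1 exec 'MOV C, B'. After: A=0 B=0 C=0 D=10 ZF=0 PC=2
Step 3: PC=2 exec 'ADD C, B'. After: A=0 B=0 C=0 D=10 ZF=1 PC=3
Step 4: PC=3 exec 'MOV D, 4'. After: A=0 B=0 C=0 D=4 ZF=1 PC=4
Step 5: PC=4 exec 'MOV A, 2'. After: A=2 B=0 C=0 D=4 ZF=1 PC=5
Step 6: PC=5 exec 'HALT'. After: A=2 B=0 C=0 D=4 ZF=1 PC=5 HALTED
Total instructions executed: 6

Answer: 6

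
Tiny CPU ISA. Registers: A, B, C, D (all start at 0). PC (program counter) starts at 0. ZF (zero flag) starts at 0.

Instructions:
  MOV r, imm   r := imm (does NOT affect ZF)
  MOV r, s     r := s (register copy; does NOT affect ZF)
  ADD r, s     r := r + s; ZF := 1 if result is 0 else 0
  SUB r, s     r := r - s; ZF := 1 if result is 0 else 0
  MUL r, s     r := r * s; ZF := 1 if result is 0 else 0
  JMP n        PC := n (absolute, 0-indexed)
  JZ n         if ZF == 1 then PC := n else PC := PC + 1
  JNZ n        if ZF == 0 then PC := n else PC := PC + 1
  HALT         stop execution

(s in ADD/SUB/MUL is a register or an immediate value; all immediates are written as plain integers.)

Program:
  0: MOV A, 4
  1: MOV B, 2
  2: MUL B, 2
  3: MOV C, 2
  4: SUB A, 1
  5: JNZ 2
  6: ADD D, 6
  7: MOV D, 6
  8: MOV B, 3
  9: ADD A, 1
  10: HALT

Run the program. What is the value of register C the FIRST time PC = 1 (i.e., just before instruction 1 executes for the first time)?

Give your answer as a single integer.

Step 1: PC=0 exec 'MOV A, 4'. After: A=4 B=0 C=0 D=0 ZF=0 PC=1
First time PC=1: C=0

0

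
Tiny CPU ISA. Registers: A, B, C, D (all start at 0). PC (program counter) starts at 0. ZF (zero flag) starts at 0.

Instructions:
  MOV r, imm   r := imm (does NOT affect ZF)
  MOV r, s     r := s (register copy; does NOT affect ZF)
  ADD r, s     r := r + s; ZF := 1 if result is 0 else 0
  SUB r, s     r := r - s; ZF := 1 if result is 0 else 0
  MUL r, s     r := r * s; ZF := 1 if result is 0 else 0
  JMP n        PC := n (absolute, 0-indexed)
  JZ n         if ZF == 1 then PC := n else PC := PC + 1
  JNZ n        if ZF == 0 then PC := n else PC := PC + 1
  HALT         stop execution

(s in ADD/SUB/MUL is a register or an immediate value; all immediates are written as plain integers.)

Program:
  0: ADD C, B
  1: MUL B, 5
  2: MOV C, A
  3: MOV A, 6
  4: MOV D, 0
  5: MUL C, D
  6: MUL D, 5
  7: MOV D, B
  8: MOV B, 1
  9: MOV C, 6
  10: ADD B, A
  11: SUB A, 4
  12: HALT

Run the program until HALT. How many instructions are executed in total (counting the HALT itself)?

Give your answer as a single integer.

Step 1: PC=0 exec 'ADD C, B'. After: A=0 B=0 C=0 D=0 ZF=1 PC=1
Step 2: PC=1 exec 'MUL B, 5'. After: A=0 B=0 C=0 D=0 ZF=1 PC=2
Step 3: PC=2 exec 'MOV C, A'. After: A=0 B=0 C=0 D=0 ZF=1 PC=3
Step 4: PC=3 exec 'MOV A, 6'. After: A=6 B=0 C=0 D=0 ZF=1 PC=4
Step 5: PC=4 exec 'MOV D, 0'. After: A=6 B=0 C=0 D=0 ZF=1 PC=5
Step 6: PC=5 exec 'MUL C, D'. After: A=6 B=0 C=0 D=0 ZF=1 PC=6
Step 7: PC=6 exec 'MUL D, 5'. After: A=6 B=0 C=0 D=0 ZF=1 PC=7
Step 8: PC=7 exec 'MOV D, B'. After: A=6 B=0 C=0 D=0 ZF=1 PC=8
Step 9: PC=8 exec 'MOV B, 1'. After: A=6 B=1 C=0 D=0 ZF=1 PC=9
Step 10: PC=9 exec 'MOV C, 6'. After: A=6 B=1 C=6 D=0 ZF=1 PC=10
Step 11: PC=10 exec 'ADD B, A'. After: A=6 B=7 C=6 D=0 ZF=0 PC=11
Step 12: PC=11 exec 'SUB A, 4'. After: A=2 B=7 C=6 D=0 ZF=0 PC=12
Step 13: PC=12 exec 'HALT'. After: A=2 B=7 C=6 D=0 ZF=0 PC=12 HALTED
Total instructions executed: 13

Answer: 13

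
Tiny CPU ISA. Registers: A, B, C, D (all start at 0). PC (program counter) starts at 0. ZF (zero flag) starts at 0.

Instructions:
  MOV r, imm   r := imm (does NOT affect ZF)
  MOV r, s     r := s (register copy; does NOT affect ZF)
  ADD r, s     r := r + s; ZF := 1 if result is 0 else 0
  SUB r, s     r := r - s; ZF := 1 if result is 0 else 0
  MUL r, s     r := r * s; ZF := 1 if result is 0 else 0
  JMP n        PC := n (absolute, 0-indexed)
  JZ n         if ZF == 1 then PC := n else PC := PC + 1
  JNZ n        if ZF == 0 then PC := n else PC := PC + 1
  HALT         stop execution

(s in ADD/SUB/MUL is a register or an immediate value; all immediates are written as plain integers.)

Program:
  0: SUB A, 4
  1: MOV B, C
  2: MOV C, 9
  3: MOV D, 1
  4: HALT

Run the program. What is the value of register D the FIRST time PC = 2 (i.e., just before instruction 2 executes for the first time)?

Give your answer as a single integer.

Step 1: PC=0 exec 'SUB A, 4'. After: A=-4 B=0 C=0 D=0 ZF=0 PC=1
Step 2: PC=1 exec 'MOV B, C'. After: A=-4 B=0 C=0 D=0 ZF=0 PC=2
First time PC=2: D=0

0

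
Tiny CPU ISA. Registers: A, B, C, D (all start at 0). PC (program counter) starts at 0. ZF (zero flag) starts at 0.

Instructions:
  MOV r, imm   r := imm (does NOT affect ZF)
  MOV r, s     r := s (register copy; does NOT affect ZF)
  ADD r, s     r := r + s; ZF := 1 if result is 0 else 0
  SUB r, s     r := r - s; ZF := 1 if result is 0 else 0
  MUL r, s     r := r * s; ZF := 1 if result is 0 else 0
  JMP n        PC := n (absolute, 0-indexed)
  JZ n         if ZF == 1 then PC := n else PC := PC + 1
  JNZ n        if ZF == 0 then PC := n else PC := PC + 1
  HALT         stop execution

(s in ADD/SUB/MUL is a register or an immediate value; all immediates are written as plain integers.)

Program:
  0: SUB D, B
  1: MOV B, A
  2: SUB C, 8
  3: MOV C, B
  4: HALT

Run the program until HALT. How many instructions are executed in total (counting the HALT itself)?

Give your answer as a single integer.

Step 1: PC=0 exec 'SUB D, B'. After: A=0 B=0 C=0 D=0 ZF=1 PC=1
Step 2: PC=1 exec 'MOV B, A'. After: A=0 B=0 C=0 D=0 ZF=1 PC=2
Step 3: PC=2 exec 'SUB C, 8'. After: A=0 B=0 C=-8 D=0 ZF=0 PC=3
Step 4: PC=3 exec 'MOV C, B'. After: A=0 B=0 C=0 D=0 ZF=0 PC=4
Step 5: PC=4 exec 'HALT'. After: A=0 B=0 C=0 D=0 ZF=0 PC=4 HALTED
Total instructions executed: 5

Answer: 5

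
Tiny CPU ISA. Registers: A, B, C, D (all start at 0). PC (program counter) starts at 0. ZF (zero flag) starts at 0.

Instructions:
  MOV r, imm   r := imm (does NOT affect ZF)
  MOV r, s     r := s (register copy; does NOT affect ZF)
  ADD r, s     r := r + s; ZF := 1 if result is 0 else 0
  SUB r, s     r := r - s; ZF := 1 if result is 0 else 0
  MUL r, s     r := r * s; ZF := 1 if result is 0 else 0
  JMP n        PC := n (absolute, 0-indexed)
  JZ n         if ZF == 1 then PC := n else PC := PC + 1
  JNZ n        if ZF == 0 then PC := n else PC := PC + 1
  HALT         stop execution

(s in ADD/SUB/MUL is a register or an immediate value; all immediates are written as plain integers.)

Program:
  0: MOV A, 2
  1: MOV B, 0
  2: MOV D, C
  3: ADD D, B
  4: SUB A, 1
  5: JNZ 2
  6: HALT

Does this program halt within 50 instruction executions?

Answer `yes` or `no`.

Answer: yes

Derivation:
Step 1: PC=0 exec 'MOV A, 2'. After: A=2 B=0 C=0 D=0 ZF=0 PC=1
Step 2: PC=1 exec 'MOV B, 0'. After: A=2 B=0 C=0 D=0 ZF=0 PC=2
Step 3: PC=2 exec 'MOV D, C'. After: A=2 B=0 C=0 D=0 ZF=0 PC=3
Step 4: PC=3 exec 'ADD D, B'. After: A=2 B=0 C=0 D=0 ZF=1 PC=4
Step 5: PC=4 exec 'SUB A, 1'. After: A=1 B=0 C=0 D=0 ZF=0 PC=5
Step 6: PC=5 exec 'JNZ 2'. After: A=1 B=0 C=0 D=0 ZF=0 PC=2
Step 7: PC=2 exec 'MOV D, C'. After: A=1 B=0 C=0 D=0 ZF=0 PC=3
Step 8: PC=3 exec 'ADD D, B'. After: A=1 B=0 C=0 D=0 ZF=1 PC=4
Step 9: PC=4 exec 'SUB A, 1'. After: A=0 B=0 C=0 D=0 ZF=1 PC=5
Step 10: PC=5 exec 'JNZ 2'. After: A=0 B=0 C=0 D=0 ZF=1 PC=6
Step 11: PC=6 exec 'HALT'. After: A=0 B=0 C=0 D=0 ZF=1 PC=6 HALTED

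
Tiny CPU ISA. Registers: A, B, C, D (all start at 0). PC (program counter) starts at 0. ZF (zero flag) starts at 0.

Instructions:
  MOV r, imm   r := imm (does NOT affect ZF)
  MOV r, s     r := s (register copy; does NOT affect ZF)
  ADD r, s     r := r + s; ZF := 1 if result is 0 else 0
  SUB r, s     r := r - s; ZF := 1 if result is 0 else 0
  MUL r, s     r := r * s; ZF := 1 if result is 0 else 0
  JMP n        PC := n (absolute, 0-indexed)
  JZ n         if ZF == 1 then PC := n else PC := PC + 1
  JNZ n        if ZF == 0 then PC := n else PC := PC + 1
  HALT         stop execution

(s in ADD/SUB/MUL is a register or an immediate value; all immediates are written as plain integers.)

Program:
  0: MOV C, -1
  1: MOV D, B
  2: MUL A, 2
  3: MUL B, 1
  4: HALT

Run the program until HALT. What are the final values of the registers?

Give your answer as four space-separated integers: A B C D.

Step 1: PC=0 exec 'MOV C, -1'. After: A=0 B=0 C=-1 D=0 ZF=0 PC=1
Step 2: PC=1 exec 'MOV D, B'. After: A=0 B=0 C=-1 D=0 ZF=0 PC=2
Step 3: PC=2 exec 'MUL A, 2'. After: A=0 B=0 C=-1 D=0 ZF=1 PC=3
Step 4: PC=3 exec 'MUL B, 1'. After: A=0 B=0 C=-1 D=0 ZF=1 PC=4
Step 5: PC=4 exec 'HALT'. After: A=0 B=0 C=-1 D=0 ZF=1 PC=4 HALTED

Answer: 0 0 -1 0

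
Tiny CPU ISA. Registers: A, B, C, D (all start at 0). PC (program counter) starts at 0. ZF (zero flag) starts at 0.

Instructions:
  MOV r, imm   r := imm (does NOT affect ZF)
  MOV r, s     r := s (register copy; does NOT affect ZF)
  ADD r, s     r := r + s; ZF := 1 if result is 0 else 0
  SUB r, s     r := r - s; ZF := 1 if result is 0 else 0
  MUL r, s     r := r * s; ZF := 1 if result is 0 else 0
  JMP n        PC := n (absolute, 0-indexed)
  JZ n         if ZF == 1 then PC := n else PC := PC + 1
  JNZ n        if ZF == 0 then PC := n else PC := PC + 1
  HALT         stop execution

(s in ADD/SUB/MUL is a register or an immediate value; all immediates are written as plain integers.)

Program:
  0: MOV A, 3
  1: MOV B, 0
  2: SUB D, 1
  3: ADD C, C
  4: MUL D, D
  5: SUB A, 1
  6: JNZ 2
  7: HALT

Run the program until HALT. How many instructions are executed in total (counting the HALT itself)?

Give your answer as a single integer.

Step 1: PC=0 exec 'MOV A, 3'. After: A=3 B=0 C=0 D=0 ZF=0 PC=1
Step 2: PC=1 exec 'MOV B, 0'. After: A=3 B=0 C=0 D=0 ZF=0 PC=2
Step 3: PC=2 exec 'SUB D, 1'. After: A=3 B=0 C=0 D=-1 ZF=0 PC=3
Step 4: PC=3 exec 'ADD C, C'. After: A=3 B=0 C=0 D=-1 ZF=1 PC=4
Step 5: PC=4 exec 'MUL D, D'. After: A=3 B=0 C=0 D=1 ZF=0 PC=5
Step 6: PC=5 exec 'SUB A, 1'. After: A=2 B=0 C=0 D=1 ZF=0 PC=6
Step 7: PC=6 exec 'JNZ 2'. After: A=2 B=0 C=0 D=1 ZF=0 PC=2
Step 8: PC=2 exec 'SUB D, 1'. After: A=2 B=0 C=0 D=0 ZF=1 PC=3
Step 9: PC=3 exec 'ADD C, C'. After: A=2 B=0 C=0 D=0 ZF=1 PC=4
Step 10: PC=4 exec 'MUL D, D'. After: A=2 B=0 C=0 D=0 ZF=1 PC=5
Step 11: PC=5 exec 'SUB A, 1'. After: A=1 B=0 C=0 D=0 ZF=0 PC=6
Step 12: PC=6 exec 'JNZ 2'. After: A=1 B=0 C=0 D=0 ZF=0 PC=2
Step 13: PC=2 exec 'SUB D, 1'. After: A=1 B=0 C=0 D=-1 ZF=0 PC=3
Step 14: PC=3 exec 'ADD C, C'. After: A=1 B=0 C=0 D=-1 ZF=1 PC=4
Step 15: PC=4 exec 'MUL D, D'. After: A=1 B=0 C=0 D=1 ZF=0 PC=5
Step 16: PC=5 exec 'SUB A, 1'. After: A=0 B=0 C=0 D=1 ZF=1 PC=6
Step 17: PC=6 exec 'JNZ 2'. After: A=0 B=0 C=0 D=1 ZF=1 PC=7
Step 18: PC=7 exec 'HALT'. After: A=0 B=0 C=0 D=1 ZF=1 PC=7 HALTED
Total instructions executed: 18

Answer: 18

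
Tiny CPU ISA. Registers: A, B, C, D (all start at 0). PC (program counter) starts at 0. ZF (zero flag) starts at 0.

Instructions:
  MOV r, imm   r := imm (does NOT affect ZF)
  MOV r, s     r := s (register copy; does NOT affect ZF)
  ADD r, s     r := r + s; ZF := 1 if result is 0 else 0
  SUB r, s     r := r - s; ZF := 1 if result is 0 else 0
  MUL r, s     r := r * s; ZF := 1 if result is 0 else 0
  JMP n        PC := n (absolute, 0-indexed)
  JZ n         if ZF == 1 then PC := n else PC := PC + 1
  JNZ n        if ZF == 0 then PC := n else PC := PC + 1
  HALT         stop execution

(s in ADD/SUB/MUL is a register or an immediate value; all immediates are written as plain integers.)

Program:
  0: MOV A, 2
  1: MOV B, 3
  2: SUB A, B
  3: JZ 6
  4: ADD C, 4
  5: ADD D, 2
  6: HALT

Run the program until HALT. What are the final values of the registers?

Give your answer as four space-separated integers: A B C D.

Answer: -1 3 4 2

Derivation:
Step 1: PC=0 exec 'MOV A, 2'. After: A=2 B=0 C=0 D=0 ZF=0 PC=1
Step 2: PC=1 exec 'MOV B, 3'. After: A=2 B=3 C=0 D=0 ZF=0 PC=2
Step 3: PC=2 exec 'SUB A, B'. After: A=-1 B=3 C=0 D=0 ZF=0 PC=3
Step 4: PC=3 exec 'JZ 6'. After: A=-1 B=3 C=0 D=0 ZF=0 PC=4
Step 5: PC=4 exec 'ADD C, 4'. After: A=-1 B=3 C=4 D=0 ZF=0 PC=5
Step 6: PC=5 exec 'ADD D, 2'. After: A=-1 B=3 C=4 D=2 ZF=0 PC=6
Step 7: PC=6 exec 'HALT'. After: A=-1 B=3 C=4 D=2 ZF=0 PC=6 HALTED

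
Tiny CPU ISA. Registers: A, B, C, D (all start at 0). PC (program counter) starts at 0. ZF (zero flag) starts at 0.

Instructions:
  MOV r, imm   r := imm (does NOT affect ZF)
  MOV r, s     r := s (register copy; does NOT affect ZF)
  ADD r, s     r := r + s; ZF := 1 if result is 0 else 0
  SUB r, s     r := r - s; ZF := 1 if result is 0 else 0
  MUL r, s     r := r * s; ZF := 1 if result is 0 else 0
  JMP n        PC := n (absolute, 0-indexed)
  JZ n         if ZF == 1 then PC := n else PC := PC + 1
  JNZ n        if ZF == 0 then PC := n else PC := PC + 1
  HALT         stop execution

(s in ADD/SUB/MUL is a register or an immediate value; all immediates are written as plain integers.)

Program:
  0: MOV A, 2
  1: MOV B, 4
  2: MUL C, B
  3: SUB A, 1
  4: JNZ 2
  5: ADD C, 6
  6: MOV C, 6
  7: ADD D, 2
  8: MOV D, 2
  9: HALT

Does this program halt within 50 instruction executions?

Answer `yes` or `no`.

Step 1: PC=0 exec 'MOV A, 2'. After: A=2 B=0 C=0 D=0 ZF=0 PC=1
Step 2: PC=1 exec 'MOV B, 4'. After: A=2 B=4 C=0 D=0 ZF=0 PC=2
Step 3: PC=2 exec 'MUL C, B'. After: A=2 B=4 C=0 D=0 ZF=1 PC=3
Step 4: PC=3 exec 'SUB A, 1'. After: A=1 B=4 C=0 D=0 ZF=0 PC=4
Step 5: PC=4 exec 'JNZ 2'. After: A=1 B=4 C=0 D=0 ZF=0 PC=2
Step 6: PC=2 exec 'MUL C, B'. After: A=1 B=4 C=0 D=0 ZF=1 PC=3
Step 7: PC=3 exec 'SUB A, 1'. After: A=0 B=4 C=0 D=0 ZF=1 PC=4
Step 8: PC=4 exec 'JNZ 2'. After: A=0 B=4 C=0 D=0 ZF=1 PC=5
Step 9: PC=5 exec 'ADD C, 6'. After: A=0 B=4 C=6 D=0 ZF=0 PC=6
Step 10: PC=6 exec 'MOV C, 6'. After: A=0 B=4 C=6 D=0 ZF=0 PC=7
Step 11: PC=7 exec 'ADD D, 2'. After: A=0 B=4 C=6 D=2 ZF=0 PC=8
Step 12: PC=8 exec 'MOV D, 2'. After: A=0 B=4 C=6 D=2 ZF=0 PC=9
Step 13: PC=9 exec 'HALT'. After: A=0 B=4 C=6 D=2 ZF=0 PC=9 HALTED

Answer: yes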